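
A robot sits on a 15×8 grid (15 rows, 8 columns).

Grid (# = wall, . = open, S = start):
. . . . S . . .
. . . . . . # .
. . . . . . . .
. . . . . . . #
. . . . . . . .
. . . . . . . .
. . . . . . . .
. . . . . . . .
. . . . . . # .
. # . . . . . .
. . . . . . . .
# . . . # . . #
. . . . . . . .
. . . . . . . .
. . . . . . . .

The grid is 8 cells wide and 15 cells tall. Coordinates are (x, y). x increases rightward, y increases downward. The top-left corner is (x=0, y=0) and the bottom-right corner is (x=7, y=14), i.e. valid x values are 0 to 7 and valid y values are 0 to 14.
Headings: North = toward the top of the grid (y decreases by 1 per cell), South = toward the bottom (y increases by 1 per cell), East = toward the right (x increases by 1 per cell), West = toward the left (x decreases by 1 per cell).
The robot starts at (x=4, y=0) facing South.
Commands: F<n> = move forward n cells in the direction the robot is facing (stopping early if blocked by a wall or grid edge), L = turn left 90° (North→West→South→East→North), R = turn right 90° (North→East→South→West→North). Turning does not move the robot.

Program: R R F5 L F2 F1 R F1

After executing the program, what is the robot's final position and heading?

Answer: Final position: (x=1, y=0), facing North

Derivation:
Start: (x=4, y=0), facing South
  R: turn right, now facing West
  R: turn right, now facing North
  F5: move forward 0/5 (blocked), now at (x=4, y=0)
  L: turn left, now facing West
  F2: move forward 2, now at (x=2, y=0)
  F1: move forward 1, now at (x=1, y=0)
  R: turn right, now facing North
  F1: move forward 0/1 (blocked), now at (x=1, y=0)
Final: (x=1, y=0), facing North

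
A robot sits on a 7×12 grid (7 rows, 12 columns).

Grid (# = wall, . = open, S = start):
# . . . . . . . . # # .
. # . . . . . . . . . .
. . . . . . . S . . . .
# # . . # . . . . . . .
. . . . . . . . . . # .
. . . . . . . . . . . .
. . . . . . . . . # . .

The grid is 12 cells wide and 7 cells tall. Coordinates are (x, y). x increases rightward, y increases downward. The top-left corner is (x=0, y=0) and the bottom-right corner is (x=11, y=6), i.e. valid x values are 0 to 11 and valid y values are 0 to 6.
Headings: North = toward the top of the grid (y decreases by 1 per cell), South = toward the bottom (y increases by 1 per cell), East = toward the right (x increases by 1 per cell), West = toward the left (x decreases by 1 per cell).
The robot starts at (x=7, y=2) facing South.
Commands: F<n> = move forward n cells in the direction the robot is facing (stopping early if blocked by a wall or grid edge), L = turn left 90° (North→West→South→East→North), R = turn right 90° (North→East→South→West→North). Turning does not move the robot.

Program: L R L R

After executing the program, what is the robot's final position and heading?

Start: (x=7, y=2), facing South
  L: turn left, now facing East
  R: turn right, now facing South
  L: turn left, now facing East
  R: turn right, now facing South
Final: (x=7, y=2), facing South

Answer: Final position: (x=7, y=2), facing South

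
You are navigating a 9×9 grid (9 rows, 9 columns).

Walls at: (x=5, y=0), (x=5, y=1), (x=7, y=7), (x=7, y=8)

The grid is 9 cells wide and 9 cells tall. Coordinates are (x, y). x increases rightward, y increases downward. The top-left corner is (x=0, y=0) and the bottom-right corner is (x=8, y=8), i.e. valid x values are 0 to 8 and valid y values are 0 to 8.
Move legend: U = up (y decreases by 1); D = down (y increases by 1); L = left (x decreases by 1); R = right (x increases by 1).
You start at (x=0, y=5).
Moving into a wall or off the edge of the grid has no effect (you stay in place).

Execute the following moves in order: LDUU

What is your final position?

Start: (x=0, y=5)
  L (left): blocked, stay at (x=0, y=5)
  D (down): (x=0, y=5) -> (x=0, y=6)
  U (up): (x=0, y=6) -> (x=0, y=5)
  U (up): (x=0, y=5) -> (x=0, y=4)
Final: (x=0, y=4)

Answer: Final position: (x=0, y=4)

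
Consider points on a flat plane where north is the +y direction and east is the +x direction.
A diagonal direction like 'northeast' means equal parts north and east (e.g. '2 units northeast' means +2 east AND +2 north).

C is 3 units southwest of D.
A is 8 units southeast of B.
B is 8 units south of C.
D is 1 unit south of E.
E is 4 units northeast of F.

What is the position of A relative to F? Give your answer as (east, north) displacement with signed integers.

Answer: A is at (east=9, north=-16) relative to F.

Derivation:
Place F at the origin (east=0, north=0).
  E is 4 units northeast of F: delta (east=+4, north=+4); E at (east=4, north=4).
  D is 1 unit south of E: delta (east=+0, north=-1); D at (east=4, north=3).
  C is 3 units southwest of D: delta (east=-3, north=-3); C at (east=1, north=0).
  B is 8 units south of C: delta (east=+0, north=-8); B at (east=1, north=-8).
  A is 8 units southeast of B: delta (east=+8, north=-8); A at (east=9, north=-16).
Therefore A relative to F: (east=9, north=-16).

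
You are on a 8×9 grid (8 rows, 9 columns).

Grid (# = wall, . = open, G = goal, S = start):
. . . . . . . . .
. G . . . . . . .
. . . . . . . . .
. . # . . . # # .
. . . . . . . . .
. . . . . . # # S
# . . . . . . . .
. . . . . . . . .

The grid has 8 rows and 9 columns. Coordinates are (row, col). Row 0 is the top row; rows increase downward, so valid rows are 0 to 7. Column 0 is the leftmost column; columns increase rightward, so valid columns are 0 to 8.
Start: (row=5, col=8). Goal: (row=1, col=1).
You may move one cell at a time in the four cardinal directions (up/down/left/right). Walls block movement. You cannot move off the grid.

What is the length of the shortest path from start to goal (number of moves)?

BFS from (row=5, col=8) until reaching (row=1, col=1):
  Distance 0: (row=5, col=8)
  Distance 1: (row=4, col=8), (row=6, col=8)
  Distance 2: (row=3, col=8), (row=4, col=7), (row=6, col=7), (row=7, col=8)
  Distance 3: (row=2, col=8), (row=4, col=6), (row=6, col=6), (row=7, col=7)
  Distance 4: (row=1, col=8), (row=2, col=7), (row=4, col=5), (row=6, col=5), (row=7, col=6)
  Distance 5: (row=0, col=8), (row=1, col=7), (row=2, col=6), (row=3, col=5), (row=4, col=4), (row=5, col=5), (row=6, col=4), (row=7, col=5)
  Distance 6: (row=0, col=7), (row=1, col=6), (row=2, col=5), (row=3, col=4), (row=4, col=3), (row=5, col=4), (row=6, col=3), (row=7, col=4)
  Distance 7: (row=0, col=6), (row=1, col=5), (row=2, col=4), (row=3, col=3), (row=4, col=2), (row=5, col=3), (row=6, col=2), (row=7, col=3)
  Distance 8: (row=0, col=5), (row=1, col=4), (row=2, col=3), (row=4, col=1), (row=5, col=2), (row=6, col=1), (row=7, col=2)
  Distance 9: (row=0, col=4), (row=1, col=3), (row=2, col=2), (row=3, col=1), (row=4, col=0), (row=5, col=1), (row=7, col=1)
  Distance 10: (row=0, col=3), (row=1, col=2), (row=2, col=1), (row=3, col=0), (row=5, col=0), (row=7, col=0)
  Distance 11: (row=0, col=2), (row=1, col=1), (row=2, col=0)  <- goal reached here
One shortest path (11 moves): (row=5, col=8) -> (row=4, col=8) -> (row=4, col=7) -> (row=4, col=6) -> (row=4, col=5) -> (row=4, col=4) -> (row=4, col=3) -> (row=4, col=2) -> (row=4, col=1) -> (row=3, col=1) -> (row=2, col=1) -> (row=1, col=1)

Answer: Shortest path length: 11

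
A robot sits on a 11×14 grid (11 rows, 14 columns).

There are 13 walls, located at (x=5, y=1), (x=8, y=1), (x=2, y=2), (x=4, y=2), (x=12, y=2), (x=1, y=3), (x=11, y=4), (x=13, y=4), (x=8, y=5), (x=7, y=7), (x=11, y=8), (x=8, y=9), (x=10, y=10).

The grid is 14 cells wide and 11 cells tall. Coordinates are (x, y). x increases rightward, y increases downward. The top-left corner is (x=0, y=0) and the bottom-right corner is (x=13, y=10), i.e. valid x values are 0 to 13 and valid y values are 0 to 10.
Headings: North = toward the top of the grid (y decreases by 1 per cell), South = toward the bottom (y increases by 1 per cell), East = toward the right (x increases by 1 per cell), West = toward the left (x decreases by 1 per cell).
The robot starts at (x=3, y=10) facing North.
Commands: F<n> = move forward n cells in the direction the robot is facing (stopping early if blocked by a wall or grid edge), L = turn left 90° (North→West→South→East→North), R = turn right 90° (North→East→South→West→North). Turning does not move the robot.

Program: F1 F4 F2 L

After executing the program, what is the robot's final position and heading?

Start: (x=3, y=10), facing North
  F1: move forward 1, now at (x=3, y=9)
  F4: move forward 4, now at (x=3, y=5)
  F2: move forward 2, now at (x=3, y=3)
  L: turn left, now facing West
Final: (x=3, y=3), facing West

Answer: Final position: (x=3, y=3), facing West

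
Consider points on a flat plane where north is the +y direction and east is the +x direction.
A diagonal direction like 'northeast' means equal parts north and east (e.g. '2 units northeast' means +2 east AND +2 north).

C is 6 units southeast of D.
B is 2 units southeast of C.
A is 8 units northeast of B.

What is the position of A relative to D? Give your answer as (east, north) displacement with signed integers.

Place D at the origin (east=0, north=0).
  C is 6 units southeast of D: delta (east=+6, north=-6); C at (east=6, north=-6).
  B is 2 units southeast of C: delta (east=+2, north=-2); B at (east=8, north=-8).
  A is 8 units northeast of B: delta (east=+8, north=+8); A at (east=16, north=0).
Therefore A relative to D: (east=16, north=0).

Answer: A is at (east=16, north=0) relative to D.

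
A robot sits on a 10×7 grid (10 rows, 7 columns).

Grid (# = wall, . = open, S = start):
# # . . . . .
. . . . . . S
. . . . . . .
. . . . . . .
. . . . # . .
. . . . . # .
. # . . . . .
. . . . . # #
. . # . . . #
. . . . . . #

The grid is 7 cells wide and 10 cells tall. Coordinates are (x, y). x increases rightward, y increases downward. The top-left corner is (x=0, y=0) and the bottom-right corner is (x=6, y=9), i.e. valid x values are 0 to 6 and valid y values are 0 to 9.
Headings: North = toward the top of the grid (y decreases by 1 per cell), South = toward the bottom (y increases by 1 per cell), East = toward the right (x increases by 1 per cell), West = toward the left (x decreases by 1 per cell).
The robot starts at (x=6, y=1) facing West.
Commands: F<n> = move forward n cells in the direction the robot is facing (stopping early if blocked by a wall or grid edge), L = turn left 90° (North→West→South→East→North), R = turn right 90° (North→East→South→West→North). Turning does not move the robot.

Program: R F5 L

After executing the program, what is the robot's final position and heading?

Start: (x=6, y=1), facing West
  R: turn right, now facing North
  F5: move forward 1/5 (blocked), now at (x=6, y=0)
  L: turn left, now facing West
Final: (x=6, y=0), facing West

Answer: Final position: (x=6, y=0), facing West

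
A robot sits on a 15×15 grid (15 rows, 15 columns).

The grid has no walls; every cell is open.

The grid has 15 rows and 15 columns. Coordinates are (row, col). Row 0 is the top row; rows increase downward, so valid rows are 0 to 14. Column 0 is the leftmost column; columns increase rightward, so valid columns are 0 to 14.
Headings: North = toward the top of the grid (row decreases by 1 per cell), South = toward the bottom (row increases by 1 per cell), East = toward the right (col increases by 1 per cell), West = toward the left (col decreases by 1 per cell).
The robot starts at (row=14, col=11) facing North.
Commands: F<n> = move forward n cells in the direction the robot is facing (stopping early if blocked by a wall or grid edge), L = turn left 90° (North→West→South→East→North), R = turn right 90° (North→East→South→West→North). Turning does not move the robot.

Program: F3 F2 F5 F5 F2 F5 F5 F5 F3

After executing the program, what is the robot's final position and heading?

Start: (row=14, col=11), facing North
  F3: move forward 3, now at (row=11, col=11)
  F2: move forward 2, now at (row=9, col=11)
  F5: move forward 5, now at (row=4, col=11)
  F5: move forward 4/5 (blocked), now at (row=0, col=11)
  F2: move forward 0/2 (blocked), now at (row=0, col=11)
  [×3]F5: move forward 0/5 (blocked), now at (row=0, col=11)
  F3: move forward 0/3 (blocked), now at (row=0, col=11)
Final: (row=0, col=11), facing North

Answer: Final position: (row=0, col=11), facing North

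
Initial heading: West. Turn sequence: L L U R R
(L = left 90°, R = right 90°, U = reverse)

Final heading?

Answer: Final heading: East

Derivation:
Start: West
  L (left (90° counter-clockwise)) -> South
  L (left (90° counter-clockwise)) -> East
  U (U-turn (180°)) -> West
  R (right (90° clockwise)) -> North
  R (right (90° clockwise)) -> East
Final: East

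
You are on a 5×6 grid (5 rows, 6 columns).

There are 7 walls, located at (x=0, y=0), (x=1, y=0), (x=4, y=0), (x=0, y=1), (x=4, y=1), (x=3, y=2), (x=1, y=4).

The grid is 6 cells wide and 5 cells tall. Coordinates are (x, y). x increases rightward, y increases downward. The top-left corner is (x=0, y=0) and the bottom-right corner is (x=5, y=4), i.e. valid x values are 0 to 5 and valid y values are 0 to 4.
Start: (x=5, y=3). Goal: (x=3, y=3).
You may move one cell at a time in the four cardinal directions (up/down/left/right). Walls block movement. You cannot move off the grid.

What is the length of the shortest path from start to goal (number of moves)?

BFS from (x=5, y=3) until reaching (x=3, y=3):
  Distance 0: (x=5, y=3)
  Distance 1: (x=5, y=2), (x=4, y=3), (x=5, y=4)
  Distance 2: (x=5, y=1), (x=4, y=2), (x=3, y=3), (x=4, y=4)  <- goal reached here
One shortest path (2 moves): (x=5, y=3) -> (x=4, y=3) -> (x=3, y=3)

Answer: Shortest path length: 2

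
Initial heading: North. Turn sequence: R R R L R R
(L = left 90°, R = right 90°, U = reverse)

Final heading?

Answer: Final heading: North

Derivation:
Start: North
  R (right (90° clockwise)) -> East
  R (right (90° clockwise)) -> South
  R (right (90° clockwise)) -> West
  L (left (90° counter-clockwise)) -> South
  R (right (90° clockwise)) -> West
  R (right (90° clockwise)) -> North
Final: North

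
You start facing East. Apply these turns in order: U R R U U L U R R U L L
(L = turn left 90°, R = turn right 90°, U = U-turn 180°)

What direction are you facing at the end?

Start: East
  U (U-turn (180°)) -> West
  R (right (90° clockwise)) -> North
  R (right (90° clockwise)) -> East
  U (U-turn (180°)) -> West
  U (U-turn (180°)) -> East
  L (left (90° counter-clockwise)) -> North
  U (U-turn (180°)) -> South
  R (right (90° clockwise)) -> West
  R (right (90° clockwise)) -> North
  U (U-turn (180°)) -> South
  L (left (90° counter-clockwise)) -> East
  L (left (90° counter-clockwise)) -> North
Final: North

Answer: Final heading: North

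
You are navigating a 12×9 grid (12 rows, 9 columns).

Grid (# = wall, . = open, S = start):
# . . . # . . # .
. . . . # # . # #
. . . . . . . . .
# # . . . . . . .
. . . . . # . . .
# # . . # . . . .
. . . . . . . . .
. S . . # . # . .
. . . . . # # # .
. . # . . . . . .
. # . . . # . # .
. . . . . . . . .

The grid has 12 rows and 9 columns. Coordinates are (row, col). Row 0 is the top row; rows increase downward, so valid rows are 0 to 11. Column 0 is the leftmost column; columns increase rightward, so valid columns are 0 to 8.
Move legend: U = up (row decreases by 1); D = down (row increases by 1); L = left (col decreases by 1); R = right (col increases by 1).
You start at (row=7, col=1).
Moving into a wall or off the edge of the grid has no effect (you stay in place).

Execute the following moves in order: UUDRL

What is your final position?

Answer: Final position: (row=7, col=1)

Derivation:
Start: (row=7, col=1)
  U (up): (row=7, col=1) -> (row=6, col=1)
  U (up): blocked, stay at (row=6, col=1)
  D (down): (row=6, col=1) -> (row=7, col=1)
  R (right): (row=7, col=1) -> (row=7, col=2)
  L (left): (row=7, col=2) -> (row=7, col=1)
Final: (row=7, col=1)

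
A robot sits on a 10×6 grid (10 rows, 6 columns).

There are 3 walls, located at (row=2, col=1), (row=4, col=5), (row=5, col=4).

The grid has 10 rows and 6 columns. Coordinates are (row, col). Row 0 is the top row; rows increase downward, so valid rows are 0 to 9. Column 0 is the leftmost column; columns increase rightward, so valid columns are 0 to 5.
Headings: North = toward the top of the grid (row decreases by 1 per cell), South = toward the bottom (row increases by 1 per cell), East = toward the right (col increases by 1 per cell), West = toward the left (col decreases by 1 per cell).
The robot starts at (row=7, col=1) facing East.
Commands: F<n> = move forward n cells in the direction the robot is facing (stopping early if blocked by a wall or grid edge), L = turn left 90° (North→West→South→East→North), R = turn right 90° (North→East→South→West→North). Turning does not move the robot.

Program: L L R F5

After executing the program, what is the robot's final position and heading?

Answer: Final position: (row=3, col=1), facing North

Derivation:
Start: (row=7, col=1), facing East
  L: turn left, now facing North
  L: turn left, now facing West
  R: turn right, now facing North
  F5: move forward 4/5 (blocked), now at (row=3, col=1)
Final: (row=3, col=1), facing North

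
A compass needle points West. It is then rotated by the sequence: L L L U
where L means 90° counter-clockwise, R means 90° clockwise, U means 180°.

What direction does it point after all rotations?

Answer: Final heading: South

Derivation:
Start: West
  L (left (90° counter-clockwise)) -> South
  L (left (90° counter-clockwise)) -> East
  L (left (90° counter-clockwise)) -> North
  U (U-turn (180°)) -> South
Final: South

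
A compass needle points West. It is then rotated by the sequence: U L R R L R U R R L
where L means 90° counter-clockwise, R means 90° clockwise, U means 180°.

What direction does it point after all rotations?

Start: West
  U (U-turn (180°)) -> East
  L (left (90° counter-clockwise)) -> North
  R (right (90° clockwise)) -> East
  R (right (90° clockwise)) -> South
  L (left (90° counter-clockwise)) -> East
  R (right (90° clockwise)) -> South
  U (U-turn (180°)) -> North
  R (right (90° clockwise)) -> East
  R (right (90° clockwise)) -> South
  L (left (90° counter-clockwise)) -> East
Final: East

Answer: Final heading: East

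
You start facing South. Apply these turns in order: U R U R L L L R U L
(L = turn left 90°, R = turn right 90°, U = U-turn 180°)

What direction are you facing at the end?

Answer: Final heading: West

Derivation:
Start: South
  U (U-turn (180°)) -> North
  R (right (90° clockwise)) -> East
  U (U-turn (180°)) -> West
  R (right (90° clockwise)) -> North
  L (left (90° counter-clockwise)) -> West
  L (left (90° counter-clockwise)) -> South
  L (left (90° counter-clockwise)) -> East
  R (right (90° clockwise)) -> South
  U (U-turn (180°)) -> North
  L (left (90° counter-clockwise)) -> West
Final: West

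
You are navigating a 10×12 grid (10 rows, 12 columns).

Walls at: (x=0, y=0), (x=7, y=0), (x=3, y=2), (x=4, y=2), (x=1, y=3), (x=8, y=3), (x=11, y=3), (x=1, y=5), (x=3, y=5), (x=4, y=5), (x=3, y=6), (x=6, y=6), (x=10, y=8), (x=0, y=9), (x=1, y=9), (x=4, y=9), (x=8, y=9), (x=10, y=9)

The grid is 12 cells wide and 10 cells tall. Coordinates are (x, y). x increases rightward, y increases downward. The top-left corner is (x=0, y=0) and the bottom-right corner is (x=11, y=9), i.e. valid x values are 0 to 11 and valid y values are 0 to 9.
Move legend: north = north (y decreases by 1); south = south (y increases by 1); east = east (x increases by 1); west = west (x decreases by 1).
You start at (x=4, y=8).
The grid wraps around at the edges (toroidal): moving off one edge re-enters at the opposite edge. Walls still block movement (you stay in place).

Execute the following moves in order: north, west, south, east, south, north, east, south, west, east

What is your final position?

Start: (x=4, y=8)
  north (north): (x=4, y=8) -> (x=4, y=7)
  west (west): (x=4, y=7) -> (x=3, y=7)
  south (south): (x=3, y=7) -> (x=3, y=8)
  east (east): (x=3, y=8) -> (x=4, y=8)
  south (south): blocked, stay at (x=4, y=8)
  north (north): (x=4, y=8) -> (x=4, y=7)
  east (east): (x=4, y=7) -> (x=5, y=7)
  south (south): (x=5, y=7) -> (x=5, y=8)
  west (west): (x=5, y=8) -> (x=4, y=8)
  east (east): (x=4, y=8) -> (x=5, y=8)
Final: (x=5, y=8)

Answer: Final position: (x=5, y=8)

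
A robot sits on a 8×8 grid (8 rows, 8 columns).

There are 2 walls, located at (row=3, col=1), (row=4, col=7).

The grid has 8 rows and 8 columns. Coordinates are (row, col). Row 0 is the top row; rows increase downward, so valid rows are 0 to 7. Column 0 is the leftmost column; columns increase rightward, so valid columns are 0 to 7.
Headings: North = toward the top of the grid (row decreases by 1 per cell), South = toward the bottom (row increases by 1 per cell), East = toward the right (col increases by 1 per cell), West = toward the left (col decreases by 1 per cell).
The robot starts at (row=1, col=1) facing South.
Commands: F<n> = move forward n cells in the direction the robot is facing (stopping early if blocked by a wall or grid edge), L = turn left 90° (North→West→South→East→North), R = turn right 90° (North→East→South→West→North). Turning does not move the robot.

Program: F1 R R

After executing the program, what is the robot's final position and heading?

Start: (row=1, col=1), facing South
  F1: move forward 1, now at (row=2, col=1)
  R: turn right, now facing West
  R: turn right, now facing North
Final: (row=2, col=1), facing North

Answer: Final position: (row=2, col=1), facing North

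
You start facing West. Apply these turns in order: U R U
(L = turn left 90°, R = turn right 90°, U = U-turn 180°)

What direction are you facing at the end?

Answer: Final heading: North

Derivation:
Start: West
  U (U-turn (180°)) -> East
  R (right (90° clockwise)) -> South
  U (U-turn (180°)) -> North
Final: North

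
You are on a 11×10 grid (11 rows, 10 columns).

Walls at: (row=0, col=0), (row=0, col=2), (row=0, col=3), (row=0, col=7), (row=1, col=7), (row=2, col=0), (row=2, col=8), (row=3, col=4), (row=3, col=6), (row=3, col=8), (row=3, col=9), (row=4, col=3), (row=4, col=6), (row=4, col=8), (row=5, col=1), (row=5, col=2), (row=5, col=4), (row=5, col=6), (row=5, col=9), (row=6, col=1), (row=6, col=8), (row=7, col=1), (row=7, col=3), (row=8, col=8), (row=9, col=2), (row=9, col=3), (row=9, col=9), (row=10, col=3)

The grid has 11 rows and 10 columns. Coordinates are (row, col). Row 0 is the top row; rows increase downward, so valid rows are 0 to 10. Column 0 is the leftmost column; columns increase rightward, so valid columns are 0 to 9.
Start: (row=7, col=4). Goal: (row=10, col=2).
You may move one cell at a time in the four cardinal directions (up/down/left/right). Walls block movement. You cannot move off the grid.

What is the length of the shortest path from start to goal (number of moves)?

Answer: Shortest path length: 7

Derivation:
BFS from (row=7, col=4) until reaching (row=10, col=2):
  Distance 0: (row=7, col=4)
  Distance 1: (row=6, col=4), (row=7, col=5), (row=8, col=4)
  Distance 2: (row=6, col=3), (row=6, col=5), (row=7, col=6), (row=8, col=3), (row=8, col=5), (row=9, col=4)
  Distance 3: (row=5, col=3), (row=5, col=5), (row=6, col=2), (row=6, col=6), (row=7, col=7), (row=8, col=2), (row=8, col=6), (row=9, col=5), (row=10, col=4)
  Distance 4: (row=4, col=5), (row=6, col=7), (row=7, col=2), (row=7, col=8), (row=8, col=1), (row=8, col=7), (row=9, col=6), (row=10, col=5)
  Distance 5: (row=3, col=5), (row=4, col=4), (row=5, col=7), (row=7, col=9), (row=8, col=0), (row=9, col=1), (row=9, col=7), (row=10, col=6)
  Distance 6: (row=2, col=5), (row=4, col=7), (row=5, col=8), (row=6, col=9), (row=7, col=0), (row=8, col=9), (row=9, col=0), (row=9, col=8), (row=10, col=1), (row=10, col=7)
  Distance 7: (row=1, col=5), (row=2, col=4), (row=2, col=6), (row=3, col=7), (row=6, col=0), (row=10, col=0), (row=10, col=2), (row=10, col=8)  <- goal reached here
One shortest path (7 moves): (row=7, col=4) -> (row=8, col=4) -> (row=8, col=3) -> (row=8, col=2) -> (row=8, col=1) -> (row=9, col=1) -> (row=10, col=1) -> (row=10, col=2)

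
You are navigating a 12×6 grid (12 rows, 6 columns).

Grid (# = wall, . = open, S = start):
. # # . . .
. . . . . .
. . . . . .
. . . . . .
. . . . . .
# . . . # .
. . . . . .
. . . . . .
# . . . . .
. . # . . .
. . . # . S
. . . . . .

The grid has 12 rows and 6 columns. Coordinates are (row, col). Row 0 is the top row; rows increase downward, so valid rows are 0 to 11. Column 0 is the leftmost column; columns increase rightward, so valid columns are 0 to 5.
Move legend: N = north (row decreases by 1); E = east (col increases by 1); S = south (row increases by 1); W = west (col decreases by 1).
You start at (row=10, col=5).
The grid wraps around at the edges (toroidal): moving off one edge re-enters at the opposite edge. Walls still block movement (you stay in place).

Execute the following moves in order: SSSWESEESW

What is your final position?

Start: (row=10, col=5)
  S (south): (row=10, col=5) -> (row=11, col=5)
  S (south): (row=11, col=5) -> (row=0, col=5)
  S (south): (row=0, col=5) -> (row=1, col=5)
  W (west): (row=1, col=5) -> (row=1, col=4)
  E (east): (row=1, col=4) -> (row=1, col=5)
  S (south): (row=1, col=5) -> (row=2, col=5)
  E (east): (row=2, col=5) -> (row=2, col=0)
  E (east): (row=2, col=0) -> (row=2, col=1)
  S (south): (row=2, col=1) -> (row=3, col=1)
  W (west): (row=3, col=1) -> (row=3, col=0)
Final: (row=3, col=0)

Answer: Final position: (row=3, col=0)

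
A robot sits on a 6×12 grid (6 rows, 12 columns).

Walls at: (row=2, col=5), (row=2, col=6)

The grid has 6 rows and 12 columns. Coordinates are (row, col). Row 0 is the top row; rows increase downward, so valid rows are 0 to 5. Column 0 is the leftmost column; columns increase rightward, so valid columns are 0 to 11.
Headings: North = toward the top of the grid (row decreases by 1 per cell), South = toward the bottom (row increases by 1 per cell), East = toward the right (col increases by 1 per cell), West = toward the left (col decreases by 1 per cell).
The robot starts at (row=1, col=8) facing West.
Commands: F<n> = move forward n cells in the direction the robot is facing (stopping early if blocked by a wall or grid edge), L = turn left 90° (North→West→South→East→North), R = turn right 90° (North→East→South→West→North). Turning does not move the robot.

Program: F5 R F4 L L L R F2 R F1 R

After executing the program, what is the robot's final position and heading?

Answer: Final position: (row=2, col=2), facing North

Derivation:
Start: (row=1, col=8), facing West
  F5: move forward 5, now at (row=1, col=3)
  R: turn right, now facing North
  F4: move forward 1/4 (blocked), now at (row=0, col=3)
  L: turn left, now facing West
  L: turn left, now facing South
  L: turn left, now facing East
  R: turn right, now facing South
  F2: move forward 2, now at (row=2, col=3)
  R: turn right, now facing West
  F1: move forward 1, now at (row=2, col=2)
  R: turn right, now facing North
Final: (row=2, col=2), facing North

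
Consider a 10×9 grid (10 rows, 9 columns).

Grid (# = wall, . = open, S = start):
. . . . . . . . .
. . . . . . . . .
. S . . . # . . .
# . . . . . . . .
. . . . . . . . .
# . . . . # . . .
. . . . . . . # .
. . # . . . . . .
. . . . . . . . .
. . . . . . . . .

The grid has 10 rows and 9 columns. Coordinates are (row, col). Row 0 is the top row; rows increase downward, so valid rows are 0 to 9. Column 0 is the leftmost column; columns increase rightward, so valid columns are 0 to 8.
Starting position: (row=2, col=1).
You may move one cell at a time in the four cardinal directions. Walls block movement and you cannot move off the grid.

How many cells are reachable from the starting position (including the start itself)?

Answer: Reachable cells: 84

Derivation:
BFS flood-fill from (row=2, col=1):
  Distance 0: (row=2, col=1)
  Distance 1: (row=1, col=1), (row=2, col=0), (row=2, col=2), (row=3, col=1)
  Distance 2: (row=0, col=1), (row=1, col=0), (row=1, col=2), (row=2, col=3), (row=3, col=2), (row=4, col=1)
  Distance 3: (row=0, col=0), (row=0, col=2), (row=1, col=3), (row=2, col=4), (row=3, col=3), (row=4, col=0), (row=4, col=2), (row=5, col=1)
  Distance 4: (row=0, col=3), (row=1, col=4), (row=3, col=4), (row=4, col=3), (row=5, col=2), (row=6, col=1)
  Distance 5: (row=0, col=4), (row=1, col=5), (row=3, col=5), (row=4, col=4), (row=5, col=3), (row=6, col=0), (row=6, col=2), (row=7, col=1)
  Distance 6: (row=0, col=5), (row=1, col=6), (row=3, col=6), (row=4, col=5), (row=5, col=4), (row=6, col=3), (row=7, col=0), (row=8, col=1)
  Distance 7: (row=0, col=6), (row=1, col=7), (row=2, col=6), (row=3, col=7), (row=4, col=6), (row=6, col=4), (row=7, col=3), (row=8, col=0), (row=8, col=2), (row=9, col=1)
  Distance 8: (row=0, col=7), (row=1, col=8), (row=2, col=7), (row=3, col=8), (row=4, col=7), (row=5, col=6), (row=6, col=5), (row=7, col=4), (row=8, col=3), (row=9, col=0), (row=9, col=2)
  Distance 9: (row=0, col=8), (row=2, col=8), (row=4, col=8), (row=5, col=7), (row=6, col=6), (row=7, col=5), (row=8, col=4), (row=9, col=3)
  Distance 10: (row=5, col=8), (row=7, col=6), (row=8, col=5), (row=9, col=4)
  Distance 11: (row=6, col=8), (row=7, col=7), (row=8, col=6), (row=9, col=5)
  Distance 12: (row=7, col=8), (row=8, col=7), (row=9, col=6)
  Distance 13: (row=8, col=8), (row=9, col=7)
  Distance 14: (row=9, col=8)
Total reachable: 84 (grid has 84 open cells total)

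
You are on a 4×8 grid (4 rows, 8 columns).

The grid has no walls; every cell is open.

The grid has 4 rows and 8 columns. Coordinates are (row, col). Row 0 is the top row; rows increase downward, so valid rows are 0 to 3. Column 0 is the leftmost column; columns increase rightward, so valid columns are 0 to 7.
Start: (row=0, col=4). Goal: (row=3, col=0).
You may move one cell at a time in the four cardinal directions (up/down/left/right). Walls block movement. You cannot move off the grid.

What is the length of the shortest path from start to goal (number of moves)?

BFS from (row=0, col=4) until reaching (row=3, col=0):
  Distance 0: (row=0, col=4)
  Distance 1: (row=0, col=3), (row=0, col=5), (row=1, col=4)
  Distance 2: (row=0, col=2), (row=0, col=6), (row=1, col=3), (row=1, col=5), (row=2, col=4)
  Distance 3: (row=0, col=1), (row=0, col=7), (row=1, col=2), (row=1, col=6), (row=2, col=3), (row=2, col=5), (row=3, col=4)
  Distance 4: (row=0, col=0), (row=1, col=1), (row=1, col=7), (row=2, col=2), (row=2, col=6), (row=3, col=3), (row=3, col=5)
  Distance 5: (row=1, col=0), (row=2, col=1), (row=2, col=7), (row=3, col=2), (row=3, col=6)
  Distance 6: (row=2, col=0), (row=3, col=1), (row=3, col=7)
  Distance 7: (row=3, col=0)  <- goal reached here
One shortest path (7 moves): (row=0, col=4) -> (row=0, col=3) -> (row=0, col=2) -> (row=0, col=1) -> (row=0, col=0) -> (row=1, col=0) -> (row=2, col=0) -> (row=3, col=0)

Answer: Shortest path length: 7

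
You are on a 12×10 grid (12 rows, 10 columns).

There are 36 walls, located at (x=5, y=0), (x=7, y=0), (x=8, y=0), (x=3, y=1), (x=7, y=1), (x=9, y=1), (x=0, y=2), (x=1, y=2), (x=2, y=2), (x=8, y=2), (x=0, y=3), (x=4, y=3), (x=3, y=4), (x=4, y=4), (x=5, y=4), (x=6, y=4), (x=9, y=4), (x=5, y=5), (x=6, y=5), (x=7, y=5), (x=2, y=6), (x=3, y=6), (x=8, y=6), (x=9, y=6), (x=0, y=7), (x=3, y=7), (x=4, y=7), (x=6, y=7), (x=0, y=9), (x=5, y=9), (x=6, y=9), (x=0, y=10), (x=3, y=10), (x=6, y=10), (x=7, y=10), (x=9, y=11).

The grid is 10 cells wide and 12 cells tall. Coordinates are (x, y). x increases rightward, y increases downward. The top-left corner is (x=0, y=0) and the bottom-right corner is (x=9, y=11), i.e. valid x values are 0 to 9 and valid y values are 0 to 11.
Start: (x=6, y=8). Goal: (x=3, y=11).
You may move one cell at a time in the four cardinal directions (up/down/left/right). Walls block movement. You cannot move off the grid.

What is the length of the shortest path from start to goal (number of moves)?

Answer: Shortest path length: 6

Derivation:
BFS from (x=6, y=8) until reaching (x=3, y=11):
  Distance 0: (x=6, y=8)
  Distance 1: (x=5, y=8), (x=7, y=8)
  Distance 2: (x=5, y=7), (x=7, y=7), (x=4, y=8), (x=8, y=8), (x=7, y=9)
  Distance 3: (x=5, y=6), (x=7, y=6), (x=8, y=7), (x=3, y=8), (x=9, y=8), (x=4, y=9), (x=8, y=9)
  Distance 4: (x=4, y=6), (x=6, y=6), (x=9, y=7), (x=2, y=8), (x=3, y=9), (x=9, y=9), (x=4, y=10), (x=8, y=10)
  Distance 5: (x=4, y=5), (x=2, y=7), (x=1, y=8), (x=2, y=9), (x=5, y=10), (x=9, y=10), (x=4, y=11), (x=8, y=11)
  Distance 6: (x=3, y=5), (x=1, y=7), (x=0, y=8), (x=1, y=9), (x=2, y=10), (x=3, y=11), (x=5, y=11), (x=7, y=11)  <- goal reached here
One shortest path (6 moves): (x=6, y=8) -> (x=5, y=8) -> (x=4, y=8) -> (x=4, y=9) -> (x=4, y=10) -> (x=4, y=11) -> (x=3, y=11)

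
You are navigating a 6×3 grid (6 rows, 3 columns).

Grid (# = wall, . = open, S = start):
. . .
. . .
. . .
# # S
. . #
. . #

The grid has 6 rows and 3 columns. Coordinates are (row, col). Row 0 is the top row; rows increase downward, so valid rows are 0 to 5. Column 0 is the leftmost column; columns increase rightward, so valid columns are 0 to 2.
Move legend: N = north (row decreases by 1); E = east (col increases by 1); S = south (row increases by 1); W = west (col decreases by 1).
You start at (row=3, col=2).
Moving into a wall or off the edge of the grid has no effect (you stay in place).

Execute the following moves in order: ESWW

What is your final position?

Start: (row=3, col=2)
  E (east): blocked, stay at (row=3, col=2)
  S (south): blocked, stay at (row=3, col=2)
  W (west): blocked, stay at (row=3, col=2)
  W (west): blocked, stay at (row=3, col=2)
Final: (row=3, col=2)

Answer: Final position: (row=3, col=2)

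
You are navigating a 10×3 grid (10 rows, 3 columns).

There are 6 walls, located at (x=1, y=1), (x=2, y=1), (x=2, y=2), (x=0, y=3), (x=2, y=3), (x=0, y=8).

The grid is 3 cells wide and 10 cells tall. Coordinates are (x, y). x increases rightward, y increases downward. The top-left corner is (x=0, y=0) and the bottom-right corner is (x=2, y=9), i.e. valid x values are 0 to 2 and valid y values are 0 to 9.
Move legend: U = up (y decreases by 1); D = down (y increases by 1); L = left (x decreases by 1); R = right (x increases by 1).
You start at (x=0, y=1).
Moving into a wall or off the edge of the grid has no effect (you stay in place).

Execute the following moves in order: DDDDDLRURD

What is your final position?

Start: (x=0, y=1)
  D (down): (x=0, y=1) -> (x=0, y=2)
  [×4]D (down): blocked, stay at (x=0, y=2)
  L (left): blocked, stay at (x=0, y=2)
  R (right): (x=0, y=2) -> (x=1, y=2)
  U (up): blocked, stay at (x=1, y=2)
  R (right): blocked, stay at (x=1, y=2)
  D (down): (x=1, y=2) -> (x=1, y=3)
Final: (x=1, y=3)

Answer: Final position: (x=1, y=3)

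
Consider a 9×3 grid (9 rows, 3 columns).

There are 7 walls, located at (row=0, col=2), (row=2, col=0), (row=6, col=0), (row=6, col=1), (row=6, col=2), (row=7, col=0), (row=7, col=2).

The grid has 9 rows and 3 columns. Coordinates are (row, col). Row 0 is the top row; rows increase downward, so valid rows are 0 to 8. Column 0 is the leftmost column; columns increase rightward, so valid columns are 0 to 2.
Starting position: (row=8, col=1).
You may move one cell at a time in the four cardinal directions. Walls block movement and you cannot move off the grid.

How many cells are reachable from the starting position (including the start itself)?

BFS flood-fill from (row=8, col=1):
  Distance 0: (row=8, col=1)
  Distance 1: (row=7, col=1), (row=8, col=0), (row=8, col=2)
Total reachable: 4 (grid has 20 open cells total)

Answer: Reachable cells: 4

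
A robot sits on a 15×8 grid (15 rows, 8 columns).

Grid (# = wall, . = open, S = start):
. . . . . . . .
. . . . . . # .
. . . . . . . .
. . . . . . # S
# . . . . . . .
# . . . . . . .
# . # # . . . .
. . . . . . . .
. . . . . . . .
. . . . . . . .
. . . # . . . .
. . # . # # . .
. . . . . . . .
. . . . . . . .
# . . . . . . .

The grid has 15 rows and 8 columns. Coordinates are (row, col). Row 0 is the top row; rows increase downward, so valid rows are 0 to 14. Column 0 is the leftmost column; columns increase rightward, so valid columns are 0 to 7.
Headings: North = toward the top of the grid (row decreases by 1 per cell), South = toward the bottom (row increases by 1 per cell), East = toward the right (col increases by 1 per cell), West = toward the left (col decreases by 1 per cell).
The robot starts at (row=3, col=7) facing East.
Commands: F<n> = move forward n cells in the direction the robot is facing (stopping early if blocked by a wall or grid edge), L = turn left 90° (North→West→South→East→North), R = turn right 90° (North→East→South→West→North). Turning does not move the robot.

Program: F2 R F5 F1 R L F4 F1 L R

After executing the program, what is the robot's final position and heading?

Answer: Final position: (row=14, col=7), facing South

Derivation:
Start: (row=3, col=7), facing East
  F2: move forward 0/2 (blocked), now at (row=3, col=7)
  R: turn right, now facing South
  F5: move forward 5, now at (row=8, col=7)
  F1: move forward 1, now at (row=9, col=7)
  R: turn right, now facing West
  L: turn left, now facing South
  F4: move forward 4, now at (row=13, col=7)
  F1: move forward 1, now at (row=14, col=7)
  L: turn left, now facing East
  R: turn right, now facing South
Final: (row=14, col=7), facing South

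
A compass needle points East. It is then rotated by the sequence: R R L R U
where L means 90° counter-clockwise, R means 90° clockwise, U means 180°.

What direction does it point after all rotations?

Answer: Final heading: East

Derivation:
Start: East
  R (right (90° clockwise)) -> South
  R (right (90° clockwise)) -> West
  L (left (90° counter-clockwise)) -> South
  R (right (90° clockwise)) -> West
  U (U-turn (180°)) -> East
Final: East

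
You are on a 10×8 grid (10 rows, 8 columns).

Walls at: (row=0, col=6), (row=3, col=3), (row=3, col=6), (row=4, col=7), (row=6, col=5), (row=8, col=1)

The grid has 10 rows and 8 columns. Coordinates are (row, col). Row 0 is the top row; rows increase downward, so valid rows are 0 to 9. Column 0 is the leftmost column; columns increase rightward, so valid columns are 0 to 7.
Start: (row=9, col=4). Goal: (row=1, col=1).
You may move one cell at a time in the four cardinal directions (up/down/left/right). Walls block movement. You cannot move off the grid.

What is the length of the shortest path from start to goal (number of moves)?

BFS from (row=9, col=4) until reaching (row=1, col=1):
  Distance 0: (row=9, col=4)
  Distance 1: (row=8, col=4), (row=9, col=3), (row=9, col=5)
  Distance 2: (row=7, col=4), (row=8, col=3), (row=8, col=5), (row=9, col=2), (row=9, col=6)
  Distance 3: (row=6, col=4), (row=7, col=3), (row=7, col=5), (row=8, col=2), (row=8, col=6), (row=9, col=1), (row=9, col=7)
  Distance 4: (row=5, col=4), (row=6, col=3), (row=7, col=2), (row=7, col=6), (row=8, col=7), (row=9, col=0)
  Distance 5: (row=4, col=4), (row=5, col=3), (row=5, col=5), (row=6, col=2), (row=6, col=6), (row=7, col=1), (row=7, col=7), (row=8, col=0)
  Distance 6: (row=3, col=4), (row=4, col=3), (row=4, col=5), (row=5, col=2), (row=5, col=6), (row=6, col=1), (row=6, col=7), (row=7, col=0)
  Distance 7: (row=2, col=4), (row=3, col=5), (row=4, col=2), (row=4, col=6), (row=5, col=1), (row=5, col=7), (row=6, col=0)
  Distance 8: (row=1, col=4), (row=2, col=3), (row=2, col=5), (row=3, col=2), (row=4, col=1), (row=5, col=0)
  Distance 9: (row=0, col=4), (row=1, col=3), (row=1, col=5), (row=2, col=2), (row=2, col=6), (row=3, col=1), (row=4, col=0)
  Distance 10: (row=0, col=3), (row=0, col=5), (row=1, col=2), (row=1, col=6), (row=2, col=1), (row=2, col=7), (row=3, col=0)
  Distance 11: (row=0, col=2), (row=1, col=1), (row=1, col=7), (row=2, col=0), (row=3, col=7)  <- goal reached here
One shortest path (11 moves): (row=9, col=4) -> (row=9, col=3) -> (row=9, col=2) -> (row=8, col=2) -> (row=7, col=2) -> (row=7, col=1) -> (row=6, col=1) -> (row=5, col=1) -> (row=4, col=1) -> (row=3, col=1) -> (row=2, col=1) -> (row=1, col=1)

Answer: Shortest path length: 11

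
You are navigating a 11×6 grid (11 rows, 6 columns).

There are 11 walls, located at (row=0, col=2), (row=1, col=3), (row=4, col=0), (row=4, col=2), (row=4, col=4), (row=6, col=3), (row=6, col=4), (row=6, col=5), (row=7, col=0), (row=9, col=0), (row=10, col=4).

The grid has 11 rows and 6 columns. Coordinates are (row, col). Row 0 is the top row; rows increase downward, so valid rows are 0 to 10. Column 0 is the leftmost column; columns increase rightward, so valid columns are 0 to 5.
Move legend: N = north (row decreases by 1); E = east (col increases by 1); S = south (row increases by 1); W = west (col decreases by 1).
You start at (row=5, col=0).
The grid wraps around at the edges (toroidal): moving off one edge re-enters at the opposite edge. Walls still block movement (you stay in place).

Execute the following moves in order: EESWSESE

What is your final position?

Start: (row=5, col=0)
  E (east): (row=5, col=0) -> (row=5, col=1)
  E (east): (row=5, col=1) -> (row=5, col=2)
  S (south): (row=5, col=2) -> (row=6, col=2)
  W (west): (row=6, col=2) -> (row=6, col=1)
  S (south): (row=6, col=1) -> (row=7, col=1)
  E (east): (row=7, col=1) -> (row=7, col=2)
  S (south): (row=7, col=2) -> (row=8, col=2)
  E (east): (row=8, col=2) -> (row=8, col=3)
Final: (row=8, col=3)

Answer: Final position: (row=8, col=3)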